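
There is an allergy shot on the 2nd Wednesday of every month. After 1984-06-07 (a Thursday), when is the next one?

June 1984 starts on a Friday; its first Wednesday is the 6th, so the 2nd Wednesday is the 13th — 1984-06-13.
1984-06-13 is after 1984-06-07, so that is the next one.

1984-06-13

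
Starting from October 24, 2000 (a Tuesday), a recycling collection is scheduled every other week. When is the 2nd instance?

The 2nd occurrence is 1 interval after the first: 1 × 14 = 14 days after October 24, 2000.
October has 31 days — 7 days to the end of October leaves 7.
7 days into November → November 7, 2000.

November 7, 2000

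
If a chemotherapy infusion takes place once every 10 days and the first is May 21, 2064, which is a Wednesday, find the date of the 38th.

The 38th occurrence is 37 intervals after the first: 37 × 10 = 370 days after May 21, 2064.
May has 31 days — 10 days to the end of May leaves 360.
June has 30 days (330 left).
July has 31 days (299 left).
August has 31 days (268 left).
September has 30 days (238 left).
October has 31 days (207 left).
November has 30 days (177 left).
December has 31 days (146 left).
January has 31 days (115 left).
February has 28 days (87 left).
March has 31 days (56 left).
April has 30 days (26 left).
26 days into May → May 26, 2065.

May 26, 2065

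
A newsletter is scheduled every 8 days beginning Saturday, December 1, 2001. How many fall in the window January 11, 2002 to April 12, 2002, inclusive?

11

Occurrences land 8·i days after December 1, 2001 for i = 0, 1, 2, …
January 11, 2002 is 41 days after the start; 41 ÷ 8 = 5 remainder 1; since the remainder is 1, round up to i = 6. First occurrence in the window: #7 on January 18, 2002 (6×8 = 48 days in).
April 12, 2002 is 132 days after the start; 132 ÷ 8 = 16 remainder 4. Last occurrence in the window: #17 on April 8, 2002.
Occurrences #7 through #17: 11 in total.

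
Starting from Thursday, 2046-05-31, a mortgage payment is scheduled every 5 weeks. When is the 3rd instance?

2046-08-09

The 3rd occurrence is 2 intervals after the first: 2 × 35 = 70 days after 2046-05-31.
May has 31 days — 0 days to the end of May leaves 70.
June has 30 days (40 left).
July has 31 days (9 left).
9 days into August → 2046-08-09.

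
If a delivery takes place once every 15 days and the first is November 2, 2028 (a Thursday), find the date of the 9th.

The 9th occurrence is 8 intervals after the first: 8 × 15 = 120 days after November 2, 2028.
November has 30 days — 28 days to the end of November leaves 92.
December has 31 days (61 left).
January has 31 days (30 left).
February has 28 days (2 left).
2 days into March → March 2, 2029.

March 2, 2029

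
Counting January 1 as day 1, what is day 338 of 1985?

1985-12-04

January has 31 days (338 − 31 = 307 remain).
February has 28 days (307 − 28 = 279 remain).
March has 31 days (279 − 31 = 248 remain).
April has 30 days (248 − 30 = 218 remain).
May has 31 days (218 − 31 = 187 remain).
June has 30 days (187 − 30 = 157 remain).
July has 31 days (157 − 31 = 126 remain).
August has 31 days (126 − 31 = 95 remain).
September has 30 days (95 − 30 = 65 remain).
October has 31 days (65 − 31 = 34 remain).
November has 30 days (34 − 30 = 4 remain).
4 into December → December 4.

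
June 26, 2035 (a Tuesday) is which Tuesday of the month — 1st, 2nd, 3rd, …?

4th

Day 26 falls in week ⌈26/7⌉ of the month.
Days 1–7 hold the 1st Tuesday, 8–14 the 2nd, 15–21 the 3rd, 22–28 the 4th, 29–31 the 5th.
26 is in the range for the 4th.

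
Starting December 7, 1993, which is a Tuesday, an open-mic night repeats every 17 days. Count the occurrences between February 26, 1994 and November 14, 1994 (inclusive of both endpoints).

Occurrences land 17·i days after December 7, 1993 for i = 0, 1, 2, …
February 26, 1994 is 81 days after the start; 81 ÷ 17 = 4 remainder 13; since the remainder is 13, round up to i = 5. First occurrence in the window: #6 on March 2, 1994 (5×17 = 85 days in).
November 14, 1994 is 342 days after the start; 342 ÷ 17 = 20 remainder 2. Last occurrence in the window: #21 on November 12, 1994.
Occurrences #6 through #21: 16 in total.

16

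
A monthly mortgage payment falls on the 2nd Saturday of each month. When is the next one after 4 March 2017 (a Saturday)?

March 2017 starts on a Wednesday; its first Saturday is the 4th, so the 2nd Saturday is the 11th — 11 March 2017.
11 March 2017 is after 4 March 2017, so that is the next one.

11 March 2017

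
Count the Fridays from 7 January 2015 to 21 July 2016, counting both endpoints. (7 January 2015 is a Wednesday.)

80

7 January 2015 is a Wednesday; the first Friday on or after it is 9 January 2015 (2 days later).
From 9 January 2015 to 21 July 2016: 356 + 203 = 559 days (rest of 2015, to 21 July 2016 in 2016).
559 ÷ 7 = 79 full weeks with remainder 6, so 79 more Fridays after the first → 80.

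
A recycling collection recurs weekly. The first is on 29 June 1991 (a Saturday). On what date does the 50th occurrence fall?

6 June 1992

The 50th occurrence is 49 intervals after the first: 49 × 7 = 343 days after 29 June 1991.
June has 30 days — 1 day to the end of June leaves 342.
July has 31 days (311 left).
August has 31 days (280 left).
September has 30 days (250 left).
October has 31 days (219 left).
November has 30 days (189 left).
December has 31 days (158 left).
January has 31 days (127 left).
February has 29 days (98 left).
March has 31 days (67 left).
April has 30 days (37 left).
May has 31 days (6 left).
6 days into June → 6 June 1992.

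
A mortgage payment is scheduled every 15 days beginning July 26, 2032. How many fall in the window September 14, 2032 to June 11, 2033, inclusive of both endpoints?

Occurrences land 15·i days after July 26, 2032 for i = 0, 1, 2, …
September 14, 2032 is 50 days after the start; 50 ÷ 15 = 3 remainder 5; since the remainder is 5, round up to i = 4. First occurrence in the window: #5 on September 24, 2032 (4×15 = 60 days in).
June 11, 2033 is 320 days after the start; 320 ÷ 15 = 21 remainder 5. Last occurrence in the window: #22 on June 6, 2033.
Occurrences #5 through #22: 18 in total.

18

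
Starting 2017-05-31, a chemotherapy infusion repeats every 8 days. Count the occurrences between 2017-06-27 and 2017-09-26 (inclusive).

Occurrences land 8·i days after 2017-05-31 for i = 0, 1, 2, …
2017-06-27 is 27 days after the start; 27 ÷ 8 = 3 remainder 3; since the remainder is 3, round up to i = 4. First occurrence in the window: #5 on 2017-07-02 (4×8 = 32 days in).
2017-09-26 is 118 days after the start; 118 ÷ 8 = 14 remainder 6. Last occurrence in the window: #15 on 2017-09-20.
Occurrences #5 through #15: 11 in total.

11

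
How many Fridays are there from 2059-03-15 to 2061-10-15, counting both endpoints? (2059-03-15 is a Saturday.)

135

2059-03-15 is a Saturday; the first Friday on or after it is 2059-03-21 (6 days later).
From 2059-03-21 to 2061-10-15: 285 + 366 + 288 = 939 days (rest of 2059, 2060, to 2061-10-15 in 2061).
939 ÷ 7 = 134 full weeks with remainder 1, so 134 more Fridays after the first → 135.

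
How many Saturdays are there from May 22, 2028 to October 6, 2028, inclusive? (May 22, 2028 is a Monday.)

19

May 22, 2028 is a Monday; the first Saturday on or after it is May 27, 2028 (5 days later).
From May 27, 2028 to October 6, 2028: 4 + 30 + 31 + 31 + 30 + 6 = 132 days (rest of May, June, July, August, September, October).
132 ÷ 7 = 18 full weeks with remainder 6, so 18 more Saturdays after the first → 19.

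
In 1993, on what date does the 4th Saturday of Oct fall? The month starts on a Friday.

Oct 1993 begins on a Friday, so the first Saturday is Oct 2 (1 day later).
The 4th Saturday is 3 weeks later: 2 + 21 = 23.

Oct 23, 1993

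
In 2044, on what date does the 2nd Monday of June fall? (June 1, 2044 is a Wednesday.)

2044-06-13

June 2044 begins on a Wednesday, so the first Monday is June 6 (5 days later).
The 2nd Monday is 1 weeks later: 6 + 7 = 13.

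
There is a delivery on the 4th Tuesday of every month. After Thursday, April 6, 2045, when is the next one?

April 25, 2045

April 2045 starts on a Saturday; its first Tuesday is the 4th, so the 4th Tuesday is the 25th — April 25, 2045.
April 25, 2045 is after April 6, 2045, so that is the next one.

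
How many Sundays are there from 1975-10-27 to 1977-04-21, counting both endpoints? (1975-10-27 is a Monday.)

1975-10-27 is a Monday; the first Sunday on or after it is 1975-11-02 (6 days later).
From 1975-11-02 to 1977-04-21: 59 + 366 + 111 = 536 days (rest of 1975, 1976, to 1977-04-21 in 1977).
536 ÷ 7 = 76 full weeks with remainder 4, so 76 more Sundays after the first → 77.

77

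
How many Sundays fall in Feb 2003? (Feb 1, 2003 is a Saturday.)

4

Feb 1, 2003 is a Saturday; the first Sunday on or after it is Feb 2, 2003 (1 day later).
From Feb 2, 2003 to Feb 28, 2003 is 28 − 2 = 26 days.
26 ÷ 7 = 3 full weeks with remainder 5, so 3 more Sundays after the first → 4.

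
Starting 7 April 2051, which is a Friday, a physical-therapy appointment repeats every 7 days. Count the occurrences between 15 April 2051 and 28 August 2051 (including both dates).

Occurrences land 7·i days after 7 April 2051 for i = 0, 1, 2, …
15 April 2051 is 8 days after the start; 8 ÷ 7 = 1 remainder 1; since the remainder is 1, round up to i = 2. First occurrence in the window: #3 on 21 April 2051 (2×7 = 14 days in).
28 August 2051 is 143 days after the start; 143 ÷ 7 = 20 remainder 3. Last occurrence in the window: #21 on 25 August 2051.
Occurrences #3 through #21: 19 in total.

19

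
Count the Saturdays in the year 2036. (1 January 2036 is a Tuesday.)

52

1 January 2036 is a Tuesday; the first Saturday on or after it is 5 January 2036 (4 days later).
From 5 January 2036 to 31 December 2036: 26 + 29 + 31 + 30 + 31 + 30 + 31 + 31 + 30 + 31 + 30 + 31 = 361 days (rest of January, February, March, April, May, June, July, August, September, October, November, December).
361 ÷ 7 = 51 full weeks with remainder 4, so 51 more Saturdays after the first → 52.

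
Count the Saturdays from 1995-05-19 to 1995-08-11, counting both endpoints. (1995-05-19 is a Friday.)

12

1995-05-19 is a Friday; the first Saturday on or after it is 1995-05-20 (1 day later).
From 1995-05-20 to 1995-08-11: 11 + 30 + 31 + 11 = 83 days (rest of May, June, July, August).
83 ÷ 7 = 11 full weeks with remainder 6, so 11 more Saturdays after the first → 12.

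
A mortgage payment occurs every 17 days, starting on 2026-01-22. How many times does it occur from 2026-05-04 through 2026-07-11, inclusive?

5

Occurrences land 17·i days after 2026-01-22 for i = 0, 1, 2, …
2026-05-04 is 102 days after the start; 102 ÷ 17 = 6 remainder 0. First occurrence in the window: #7 on 2026-05-04 (6×17 = 102 days in).
2026-07-11 is 170 days after the start; 170 ÷ 17 = 10 remainder 0. Last occurrence in the window: #11 on 2026-07-11.
Occurrences #7 through #11: 5 in total.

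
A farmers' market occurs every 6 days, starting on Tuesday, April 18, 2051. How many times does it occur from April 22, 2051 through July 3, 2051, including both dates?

12

Occurrences land 6·i days after April 18, 2051 for i = 0, 1, 2, …
April 22, 2051 is 4 days after the start; 4 ÷ 6 = 0 remainder 4; since the remainder is 4, round up to i = 1. First occurrence in the window: #2 on April 24, 2051 (1×6 = 6 days in).
July 3, 2051 is 76 days after the start; 76 ÷ 6 = 12 remainder 4. Last occurrence in the window: #13 on June 29, 2051.
Occurrences #2 through #13: 12 in total.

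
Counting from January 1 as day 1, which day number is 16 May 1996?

137

Days in months before May: 31 + 29 + 31 + 30 = 121.
Plus 16 days into May → day 137.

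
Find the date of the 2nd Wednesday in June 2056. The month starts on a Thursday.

2056-06-14

June 2056 begins on a Thursday, so the first Wednesday is June 7 (6 days later).
The 2nd Wednesday is 1 weeks later: 7 + 7 = 14.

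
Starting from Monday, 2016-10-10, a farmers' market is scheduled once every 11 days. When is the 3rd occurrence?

2016-11-01

The 3rd occurrence is 2 intervals after the first: 2 × 11 = 22 days after 2016-10-10.
October has 31 days — 21 days to the end of October leaves 1.
1 day into November → 2016-11-01.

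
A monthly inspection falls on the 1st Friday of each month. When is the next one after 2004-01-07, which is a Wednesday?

January 2004 starts on a Thursday, so its 1st Friday is 2004-01-02 (1 day in).
That is not after 2004-01-07, so look at February 2004.
February 2004 starts on a Sunday, so its 1st Friday is 2004-02-06 (5 days in).

2004-02-06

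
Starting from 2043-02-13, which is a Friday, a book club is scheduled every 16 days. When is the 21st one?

The 21st occurrence is 20 intervals after the first: 20 × 16 = 320 days after 2043-02-13.
February has 28 days — 15 days to the end of February leaves 305.
March has 31 days (274 left).
April has 30 days (244 left).
May has 31 days (213 left).
June has 30 days (183 left).
July has 31 days (152 left).
August has 31 days (121 left).
September has 30 days (91 left).
October has 31 days (60 left).
November has 30 days (30 left).
30 days into December → 2043-12-30.

2043-12-30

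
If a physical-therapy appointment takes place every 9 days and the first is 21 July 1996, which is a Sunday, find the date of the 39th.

The 39th occurrence is 38 intervals after the first: 38 × 9 = 342 days after 21 July 1996.
July has 31 days — 10 days to the end of July leaves 332.
August has 31 days (301 left).
September has 30 days (271 left).
October has 31 days (240 left).
November has 30 days (210 left).
December has 31 days (179 left).
January has 31 days (148 left).
February has 28 days (120 left).
March has 31 days (89 left).
April has 30 days (59 left).
May has 31 days (28 left).
28 days into June → 28 June 1997.

28 June 1997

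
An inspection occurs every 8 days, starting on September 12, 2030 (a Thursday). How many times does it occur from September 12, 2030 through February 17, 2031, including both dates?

Occurrences land 8·i days after September 12, 2030 for i = 0, 1, 2, …
The window opens on the start date, so the first occurrence inside is #1 on September 12, 2030.
February 17, 2031 is 158 days after the start; 158 ÷ 8 = 19 remainder 6. Last occurrence in the window: #20 on February 11, 2031.
Occurrences #1 through #20: 20 in total.

20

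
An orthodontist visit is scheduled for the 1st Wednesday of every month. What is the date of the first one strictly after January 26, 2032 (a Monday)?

February 4, 2032

January 2032 starts on a Thursday, so its 1st Wednesday is January 7, 2032 (6 days in).
That is not after January 26, 2032, so look at February 2032.
February 2032 starts on a Sunday, so its 1st Wednesday is February 4, 2032 (3 days in).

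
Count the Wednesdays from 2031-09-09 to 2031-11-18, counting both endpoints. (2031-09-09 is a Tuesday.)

10

2031-09-09 is a Tuesday; the first Wednesday on or after it is 2031-09-10 (1 day later).
From 2031-09-10 to 2031-11-18: 20 + 31 + 18 = 69 days (rest of September, October, November).
69 ÷ 7 = 9 full weeks with remainder 6, so 9 more Wednesdays after the first → 10.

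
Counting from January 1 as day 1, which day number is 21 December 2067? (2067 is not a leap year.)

Days in months before December: 31 + 28 + 31 + 30 + 31 + 30 + 31 + 31 + 30 + 31 + 30 = 334.
Plus 21 days into December → day 355.

355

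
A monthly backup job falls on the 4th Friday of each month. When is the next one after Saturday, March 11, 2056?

March 2056 starts on a Wednesday; its first Friday is the 3rd, so the 4th Friday is the 24th — March 24, 2056.
March 24, 2056 is after March 11, 2056, so that is the next one.

March 24, 2056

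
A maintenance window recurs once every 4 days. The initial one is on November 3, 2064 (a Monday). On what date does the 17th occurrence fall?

The 17th occurrence is 16 intervals after the first: 16 × 4 = 64 days after November 3, 2064.
November has 30 days — 27 days to the end of November leaves 37.
December has 31 days (6 left).
6 days into January → January 6, 2065.

January 6, 2065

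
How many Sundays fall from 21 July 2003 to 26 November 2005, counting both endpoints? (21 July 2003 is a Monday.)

122

21 July 2003 is a Monday; the first Sunday on or after it is 27 July 2003 (6 days later).
From 27 July 2003 to 26 November 2005: 157 + 366 + 330 = 853 days (rest of 2003, 2004, to 26 November 2005 in 2005).
853 ÷ 7 = 121 full weeks with remainder 6, so 121 more Sundays after the first → 122.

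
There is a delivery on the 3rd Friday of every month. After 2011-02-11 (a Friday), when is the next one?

2011-02-18

February 2011 starts on a Tuesday; its first Friday is the 4th, so the 3rd Friday is the 18th — 2011-02-18.
2011-02-18 is after 2011-02-11, so that is the next one.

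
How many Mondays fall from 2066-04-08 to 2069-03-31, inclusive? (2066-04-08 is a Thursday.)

2066-04-08 is a Thursday; the first Monday on or after it is 2066-04-12 (4 days later).
From 2066-04-12 to 2069-03-31: 263 + 365 + 366 + 90 = 1084 days (rest of 2066, 2067, 2068, to 2069-03-31 in 2069).
1084 ÷ 7 = 154 full weeks with remainder 6, so 154 more Mondays after the first → 155.

155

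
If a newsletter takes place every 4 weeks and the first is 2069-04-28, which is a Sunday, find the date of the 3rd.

2069-06-23

The 3rd occurrence is 2 intervals after the first: 2 × 28 = 56 days after 2069-04-28.
April has 30 days — 2 days to the end of April leaves 54.
May has 31 days (23 left).
23 days into June → 2069-06-23.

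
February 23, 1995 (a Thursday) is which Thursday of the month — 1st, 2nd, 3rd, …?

4th

Day 23 falls in week ⌈23/7⌉ of the month.
Days 1–7 hold the 1st Thursday, 8–14 the 2nd, 15–21 the 3rd, 22–28 the 4th, 29–31 the 5th.
23 is in the range for the 4th.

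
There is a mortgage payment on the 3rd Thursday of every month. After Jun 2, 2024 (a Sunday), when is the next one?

Jun 20, 2024

Jun 2024 starts on a Saturday; its first Thursday is the 6th, so the 3rd Thursday is the 20th — Jun 20, 2024.
Jun 20, 2024 is after Jun 2, 2024, so that is the next one.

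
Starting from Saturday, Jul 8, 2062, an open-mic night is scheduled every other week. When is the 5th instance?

Sep 2, 2062

The 5th occurrence is 4 intervals after the first: 4 × 14 = 56 days after Jul 8, 2062.
Jul has 31 days — 23 days to the end of Jul leaves 33.
Aug has 31 days (2 left).
2 days into Sep → Sep 2, 2062.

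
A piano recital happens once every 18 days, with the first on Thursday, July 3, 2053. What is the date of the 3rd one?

The 3rd occurrence is 2 intervals after the first: 2 × 18 = 36 days after July 3, 2053.
July has 31 days — 28 days to the end of July leaves 8.
8 days into August → August 8, 2053.

August 8, 2053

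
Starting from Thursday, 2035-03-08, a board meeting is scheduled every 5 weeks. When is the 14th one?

The 14th occurrence is 13 intervals after the first: 13 × 35 = 455 days after 2035-03-08.
March has 31 days — 23 days to the end of March leaves 432.
From end of March to end of 2035 is 275 days (157 left).
January has 31 days (126 left).
February has 29 days (97 left).
March has 31 days (66 left).
April has 30 days (36 left).
May has 31 days (5 left).
5 days into June → 2036-06-05.

2036-06-05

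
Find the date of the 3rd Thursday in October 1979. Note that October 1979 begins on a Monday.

1979-10-18

October 1979 begins on a Monday, so the first Thursday is October 4 (3 days later).
The 3rd Thursday is 2 weeks later: 4 + 14 = 18.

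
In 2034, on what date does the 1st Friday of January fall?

January 6, 2034

January 2034 begins on a Sunday, so the first Friday is January 6 (5 days later).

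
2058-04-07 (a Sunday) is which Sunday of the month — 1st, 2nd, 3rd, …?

1st

Day 7 falls in week ⌈7/7⌉ of the month.
Days 1–7 hold the 1st Sunday, 8–14 the 2nd, 15–21 the 3rd, 22–28 the 4th, 29–31 the 5th.
7 is in the range for the 1st.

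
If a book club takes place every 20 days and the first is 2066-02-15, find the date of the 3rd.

The 3rd occurrence is 2 intervals after the first: 2 × 20 = 40 days after 2066-02-15.
February has 28 days — 13 days to the end of February leaves 27.
27 days into March → 2066-03-27.

2066-03-27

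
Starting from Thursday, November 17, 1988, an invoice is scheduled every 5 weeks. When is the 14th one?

February 15, 1990

The 14th occurrence is 13 intervals after the first: 13 × 35 = 455 days after November 17, 1988.
November has 30 days — 13 days to the end of November leaves 442.
From end of November to end of 1988 is 31 days (411 left).
1989 has 365 days (46 left).
January has 31 days (15 left).
15 days into February → February 15, 1990.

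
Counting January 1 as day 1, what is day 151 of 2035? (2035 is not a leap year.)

Jan has 31 days (151 − 31 = 120 remain).
Feb has 28 days (120 − 28 = 92 remain).
Mar has 31 days (92 − 31 = 61 remain).
Apr has 30 days (61 − 30 = 31 remain).
31 into May → May 31.

May 31, 2035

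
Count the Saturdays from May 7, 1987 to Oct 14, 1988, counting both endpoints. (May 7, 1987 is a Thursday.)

75

May 7, 1987 is a Thursday; the first Saturday on or after it is May 9, 1987 (2 days later).
From May 9, 1987 to Oct 14, 1988: 236 + 288 = 524 days (rest of 1987, to Oct 14, 1988 in 1988).
524 ÷ 7 = 74 full weeks with remainder 6, so 74 more Saturdays after the first → 75.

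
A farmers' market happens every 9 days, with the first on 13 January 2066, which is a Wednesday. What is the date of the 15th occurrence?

The 15th occurrence is 14 intervals after the first: 14 × 9 = 126 days after 13 January 2066.
January has 31 days — 18 days to the end of January leaves 108.
February has 28 days (80 left).
March has 31 days (49 left).
April has 30 days (19 left).
19 days into May → 19 May 2066.

19 May 2066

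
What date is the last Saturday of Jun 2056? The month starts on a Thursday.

Jun 24, 2056

Jun 2056 begins on a Thursday, so the first Saturday is Jun 3 (2 days later).
Jun 2056 has 30 days. Adding weeks: 3, 10, 17, 24 — the last one ≤ 30 is the 24th.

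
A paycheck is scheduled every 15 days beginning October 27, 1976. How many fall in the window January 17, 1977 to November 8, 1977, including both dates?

Occurrences land 15·i days after October 27, 1976 for i = 0, 1, 2, …
January 17, 1977 is 82 days after the start; 82 ÷ 15 = 5 remainder 7; since the remainder is 7, round up to i = 6. First occurrence in the window: #7 on January 25, 1977 (6×15 = 90 days in).
November 8, 1977 is 377 days after the start; 377 ÷ 15 = 25 remainder 2. Last occurrence in the window: #26 on November 6, 1977.
Occurrences #7 through #26: 20 in total.

20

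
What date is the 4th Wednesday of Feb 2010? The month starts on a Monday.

Feb 24, 2010

Feb 2010 begins on a Monday, so the first Wednesday is Feb 3 (2 days later).
The 4th Wednesday is 3 weeks later: 3 + 21 = 24.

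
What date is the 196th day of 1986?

1986-07-15

January has 31 days (196 − 31 = 165 remain).
February has 28 days (165 − 28 = 137 remain).
March has 31 days (137 − 31 = 106 remain).
April has 30 days (106 − 30 = 76 remain).
May has 31 days (76 − 31 = 45 remain).
June has 30 days (45 − 30 = 15 remain).
15 into July → July 15.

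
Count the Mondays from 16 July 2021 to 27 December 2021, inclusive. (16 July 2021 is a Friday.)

16 July 2021 is a Friday; the first Monday on or after it is 19 July 2021 (3 days later).
From 19 July 2021 to 27 December 2021: 12 + 31 + 30 + 31 + 30 + 27 = 161 days (rest of July, August, September, October, November, December).
161 ÷ 7 = 23 full weeks with remainder 0, so 23 more Mondays after the first → 24.

24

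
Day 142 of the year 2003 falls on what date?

January has 31 days (142 − 31 = 111 remain).
February has 28 days (111 − 28 = 83 remain).
March has 31 days (83 − 31 = 52 remain).
April has 30 days (52 − 30 = 22 remain).
22 into May → May 22.

2003-05-22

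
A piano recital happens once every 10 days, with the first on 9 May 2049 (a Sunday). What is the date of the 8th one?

The 8th occurrence is 7 intervals after the first: 7 × 10 = 70 days after 9 May 2049.
May has 31 days — 22 days to the end of May leaves 48.
June has 30 days (18 left).
18 days into July → 18 July 2049.

18 July 2049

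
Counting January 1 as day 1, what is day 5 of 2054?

5 into January → January 5.

2054-01-05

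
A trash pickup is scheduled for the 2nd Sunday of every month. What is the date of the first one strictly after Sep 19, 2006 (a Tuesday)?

Sep 2006 starts on a Friday; its first Sunday is the 3rd, so the 2nd Sunday is the 10th — Sep 10, 2006.
That is not after Sep 19, 2006, so look at Oct 2006.
Oct 2006 starts on a Sunday; its first Sunday is the 1st, so the 2nd Sunday is the 8th — Oct 8, 2006.

Oct 8, 2006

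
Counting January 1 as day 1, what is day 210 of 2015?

January has 31 days (210 − 31 = 179 remain).
February has 28 days (179 − 28 = 151 remain).
March has 31 days (151 − 31 = 120 remain).
April has 30 days (120 − 30 = 90 remain).
May has 31 days (90 − 31 = 59 remain).
June has 30 days (59 − 30 = 29 remain).
29 into July → July 29.

2015-07-29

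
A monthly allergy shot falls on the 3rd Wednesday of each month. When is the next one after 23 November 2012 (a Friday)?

19 December 2012

November 2012 starts on a Thursday; its first Wednesday is the 7th, so the 3rd Wednesday is the 21st — 21 November 2012.
That is not after 23 November 2012, so look at December 2012.
December 2012 starts on a Saturday; its first Wednesday is the 5th, so the 3rd Wednesday is the 19th — 19 December 2012.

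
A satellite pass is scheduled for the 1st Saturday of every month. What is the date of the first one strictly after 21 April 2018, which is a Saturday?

April 2018 starts on a Sunday, so its 1st Saturday is 7 April 2018 (6 days in).
That is not after 21 April 2018, so look at May 2018.
May 2018 starts on a Tuesday, so its 1st Saturday is 5 May 2018 (4 days in).

5 May 2018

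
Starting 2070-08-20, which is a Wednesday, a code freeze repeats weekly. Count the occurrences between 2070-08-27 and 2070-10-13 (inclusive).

Occurrences land 7·i days after 2070-08-20 for i = 0, 1, 2, …
2070-08-27 is 7 days after the start; 7 ÷ 7 = 1 remainder 0. First occurrence in the window: #2 on 2070-08-27 (1×7 = 7 days in).
2070-10-13 is 54 days after the start; 54 ÷ 7 = 7 remainder 5. Last occurrence in the window: #8 on 2070-10-08.
Occurrences #2 through #8: 7 in total.

7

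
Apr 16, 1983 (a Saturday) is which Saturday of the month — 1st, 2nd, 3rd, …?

Day 16 falls in week ⌈16/7⌉ of the month.
Days 1–7 hold the 1st Saturday, 8–14 the 2nd, 15–21 the 3rd, 22–28 the 4th, 29–31 the 5th.
16 is in the range for the 3rd.

3rd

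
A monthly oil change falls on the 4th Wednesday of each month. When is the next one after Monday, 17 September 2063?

September 2063 starts on a Saturday; its first Wednesday is the 5th, so the 4th Wednesday is the 26th — 26 September 2063.
26 September 2063 is after 17 September 2063, so that is the next one.

26 September 2063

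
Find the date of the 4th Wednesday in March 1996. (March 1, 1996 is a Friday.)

March 1996 begins on a Friday, so the first Wednesday is March 6 (5 days later).
The 4th Wednesday is 3 weeks later: 6 + 21 = 27.

1996-03-27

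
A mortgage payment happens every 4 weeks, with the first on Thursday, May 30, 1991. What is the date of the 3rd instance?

The 3rd occurrence is 2 intervals after the first: 2 × 28 = 56 days after May 30, 1991.
May has 31 days — 1 day to the end of May leaves 55.
June has 30 days (25 left).
25 days into July → July 25, 1991.

July 25, 1991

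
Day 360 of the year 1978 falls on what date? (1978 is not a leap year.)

January has 31 days (360 − 31 = 329 remain).
February has 28 days (329 − 28 = 301 remain).
March has 31 days (301 − 31 = 270 remain).
April has 30 days (270 − 30 = 240 remain).
May has 31 days (240 − 31 = 209 remain).
June has 30 days (209 − 30 = 179 remain).
July has 31 days (179 − 31 = 148 remain).
August has 31 days (148 − 31 = 117 remain).
September has 30 days (117 − 30 = 87 remain).
October has 31 days (87 − 31 = 56 remain).
November has 30 days (56 − 30 = 26 remain).
26 into December → December 26.

1978-12-26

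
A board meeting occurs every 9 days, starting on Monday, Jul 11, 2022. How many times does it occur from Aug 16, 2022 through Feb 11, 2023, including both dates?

20

Occurrences land 9·i days after Jul 11, 2022 for i = 0, 1, 2, …
Aug 16, 2022 is 36 days after the start; 36 ÷ 9 = 4 remainder 0. First occurrence in the window: #5 on Aug 16, 2022 (4×9 = 36 days in).
Feb 11, 2023 is 215 days after the start; 215 ÷ 9 = 23 remainder 8. Last occurrence in the window: #24 on Feb 3, 2023.
Occurrences #5 through #24: 20 in total.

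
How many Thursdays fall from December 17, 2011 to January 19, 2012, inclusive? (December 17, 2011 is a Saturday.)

5

December 17, 2011 is a Saturday; the first Thursday on or after it is December 22, 2011 (5 days later).
From December 22, 2011 to January 19, 2012: 9 + 19 = 28 days (rest of December, January).
28 ÷ 7 = 4 full weeks with remainder 0, so 4 more Thursdays after the first → 5.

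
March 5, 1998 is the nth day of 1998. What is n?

Days in months before March: 31 + 28 = 59.
Plus 5 days into March → day 64.

64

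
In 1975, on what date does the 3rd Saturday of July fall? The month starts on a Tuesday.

July 1975 begins on a Tuesday, so the first Saturday is July 5 (4 days later).
The 3rd Saturday is 2 weeks later: 5 + 14 = 19.

July 19, 1975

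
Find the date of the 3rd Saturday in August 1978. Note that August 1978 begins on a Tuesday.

1978-08-19

August 1978 begins on a Tuesday, so the first Saturday is August 5 (4 days later).
The 3rd Saturday is 2 weeks later: 5 + 14 = 19.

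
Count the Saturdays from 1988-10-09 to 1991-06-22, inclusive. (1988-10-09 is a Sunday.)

141

1988-10-09 is a Sunday; the first Saturday on or after it is 1988-10-15 (6 days later).
From 1988-10-15 to 1991-06-22: 77 + 365 + 365 + 173 = 980 days (rest of 1988, 1989, 1990, to 1991-06-22 in 1991).
980 ÷ 7 = 140 full weeks with remainder 0, so 140 more Saturdays after the first → 141.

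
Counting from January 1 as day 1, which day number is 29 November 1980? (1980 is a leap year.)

Days in months before November: 31 + 29 + 31 + 30 + 31 + 30 + 31 + 31 + 30 + 31 = 305.
Plus 29 days into November → day 334.

334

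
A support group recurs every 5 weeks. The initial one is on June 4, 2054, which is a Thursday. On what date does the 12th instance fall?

The 12th occurrence is 11 intervals after the first: 11 × 35 = 385 days after June 4, 2054.
June has 30 days — 26 days to the end of June leaves 359.
July has 31 days (328 left).
August has 31 days (297 left).
September has 30 days (267 left).
October has 31 days (236 left).
November has 30 days (206 left).
December has 31 days (175 left).
January has 31 days (144 left).
February has 28 days (116 left).
March has 31 days (85 left).
April has 30 days (55 left).
May has 31 days (24 left).
24 days into June → June 24, 2055.

June 24, 2055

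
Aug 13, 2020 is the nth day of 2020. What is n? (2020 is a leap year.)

Days in months before Aug: 31 + 29 + 31 + 30 + 31 + 30 + 31 = 213.
Plus 13 days into Aug → day 226.

226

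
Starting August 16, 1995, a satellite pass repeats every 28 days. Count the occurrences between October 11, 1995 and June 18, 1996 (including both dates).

9

Occurrences land 28·i days after August 16, 1995 for i = 0, 1, 2, …
October 11, 1995 is 56 days after the start; 56 ÷ 28 = 2 remainder 0. First occurrence in the window: #3 on October 11, 1995 (2×28 = 56 days in).
June 18, 1996 is 307 days after the start; 307 ÷ 28 = 10 remainder 27. Last occurrence in the window: #11 on May 22, 1996.
Occurrences #3 through #11: 9 in total.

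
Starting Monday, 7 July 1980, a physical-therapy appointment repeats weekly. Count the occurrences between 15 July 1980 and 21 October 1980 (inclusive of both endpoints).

14

Occurrences land 7·i days after 7 July 1980 for i = 0, 1, 2, …
15 July 1980 is 8 days after the start; 8 ÷ 7 = 1 remainder 1; since the remainder is 1, round up to i = 2. First occurrence in the window: #3 on 21 July 1980 (2×7 = 14 days in).
21 October 1980 is 106 days after the start; 106 ÷ 7 = 15 remainder 1. Last occurrence in the window: #16 on 20 October 1980.
Occurrences #3 through #16: 14 in total.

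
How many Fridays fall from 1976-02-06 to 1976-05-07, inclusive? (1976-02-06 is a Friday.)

1976-02-06 is a Friday; the first Friday on or after it is 1976-02-06.
From 1976-02-06 to 1976-05-07: 23 + 31 + 30 + 7 = 91 days (rest of February, March, April, May).
91 ÷ 7 = 13 full weeks with remainder 0, so 13 more Fridays after the first → 14.

14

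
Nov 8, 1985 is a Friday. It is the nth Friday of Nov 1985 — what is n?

Day 8 falls in week ⌈8/7⌉ of the month.
Days 1–7 hold the 1st Friday, 8–14 the 2nd, 15–21 the 3rd, 22–28 the 4th, 29–31 the 5th.
8 is in the range for the 2nd.

2nd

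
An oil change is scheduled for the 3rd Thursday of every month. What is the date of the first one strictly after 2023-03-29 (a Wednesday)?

2023-04-20

March 2023 starts on a Wednesday; its first Thursday is the 2nd, so the 3rd Thursday is the 16th — 2023-03-16.
That is not after 2023-03-29, so look at April 2023.
April 2023 starts on a Saturday; its first Thursday is the 6th, so the 3rd Thursday is the 20th — 2023-04-20.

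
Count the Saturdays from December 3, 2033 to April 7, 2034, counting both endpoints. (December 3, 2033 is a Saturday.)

December 3, 2033 is a Saturday; the first Saturday on or after it is December 3, 2033.
From December 3, 2033 to April 7, 2034: 28 + 31 + 28 + 31 + 7 = 125 days (rest of December, January, February, March, April).
125 ÷ 7 = 17 full weeks with remainder 6, so 17 more Saturdays after the first → 18.

18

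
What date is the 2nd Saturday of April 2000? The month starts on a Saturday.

April 8, 2000

April 2000 begins on a Saturday, so the first Saturday is April 1.
The 2nd Saturday is 1 weeks later: 1 + 7 = 8.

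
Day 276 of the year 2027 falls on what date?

3 October 2027

January has 31 days (276 − 31 = 245 remain).
February has 28 days (245 − 28 = 217 remain).
March has 31 days (217 − 31 = 186 remain).
April has 30 days (186 − 30 = 156 remain).
May has 31 days (156 − 31 = 125 remain).
June has 30 days (125 − 30 = 95 remain).
July has 31 days (95 − 31 = 64 remain).
August has 31 days (64 − 31 = 33 remain).
September has 30 days (33 − 30 = 3 remain).
3 into October → October 3.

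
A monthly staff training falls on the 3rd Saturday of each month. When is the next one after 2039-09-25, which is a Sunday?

2039-10-15

September 2039 starts on a Thursday; its first Saturday is the 3rd, so the 3rd Saturday is the 17th — 2039-09-17.
That is not after 2039-09-25, so look at October 2039.
October 2039 starts on a Saturday; its first Saturday is the 1st, so the 3rd Saturday is the 15th — 2039-10-15.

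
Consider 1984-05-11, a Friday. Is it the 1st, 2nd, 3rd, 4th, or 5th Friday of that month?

2nd

Day 11 falls in week ⌈11/7⌉ of the month.
Days 1–7 hold the 1st Friday, 8–14 the 2nd, 15–21 the 3rd, 22–28 the 4th, 29–31 the 5th.
11 is in the range for the 2nd.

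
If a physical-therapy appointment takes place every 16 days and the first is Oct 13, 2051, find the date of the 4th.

Nov 30, 2051

The 4th occurrence is 3 intervals after the first: 3 × 16 = 48 days after Oct 13, 2051.
Oct has 31 days — 18 days to the end of Oct leaves 30.
30 days into Nov → Nov 30, 2051.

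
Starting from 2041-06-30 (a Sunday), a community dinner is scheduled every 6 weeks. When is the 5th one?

2041-12-15

The 5th occurrence is 4 intervals after the first: 4 × 42 = 168 days after 2041-06-30.
June has 30 days — 0 days to the end of June leaves 168.
July has 31 days (137 left).
August has 31 days (106 left).
September has 30 days (76 left).
October has 31 days (45 left).
November has 30 days (15 left).
15 days into December → 2041-12-15.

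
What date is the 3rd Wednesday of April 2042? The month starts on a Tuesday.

April 2042 begins on a Tuesday, so the first Wednesday is April 2 (1 day later).
The 3rd Wednesday is 2 weeks later: 2 + 14 = 16.

April 16, 2042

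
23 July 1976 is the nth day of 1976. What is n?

Days in months before July: 31 + 29 + 31 + 30 + 31 + 30 = 182.
Plus 23 days into July → day 205.

205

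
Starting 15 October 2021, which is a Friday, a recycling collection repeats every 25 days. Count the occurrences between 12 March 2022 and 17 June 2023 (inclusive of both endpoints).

19

Occurrences land 25·i days after 15 October 2021 for i = 0, 1, 2, …
12 March 2022 is 148 days after the start; 148 ÷ 25 = 5 remainder 23; since the remainder is 23, round up to i = 6. First occurrence in the window: #7 on 14 March 2022 (6×25 = 150 days in).
17 June 2023 is 610 days after the start; 610 ÷ 25 = 24 remainder 10. Last occurrence in the window: #25 on 7 June 2023.
Occurrences #7 through #25: 19 in total.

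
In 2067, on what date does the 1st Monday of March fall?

2067-03-07

The first Monday of March 2067 is March 7.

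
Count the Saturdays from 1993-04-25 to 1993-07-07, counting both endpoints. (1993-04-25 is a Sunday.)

10

1993-04-25 is a Sunday; the first Saturday on or after it is 1993-05-01 (6 days later).
From 1993-05-01 to 1993-07-07: 30 + 30 + 7 = 67 days (rest of May, June, July).
67 ÷ 7 = 9 full weeks with remainder 4, so 9 more Saturdays after the first → 10.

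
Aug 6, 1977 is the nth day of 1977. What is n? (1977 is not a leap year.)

Days in months before Aug: 31 + 28 + 31 + 30 + 31 + 30 + 31 = 212.
Plus 6 days into Aug → day 218.

218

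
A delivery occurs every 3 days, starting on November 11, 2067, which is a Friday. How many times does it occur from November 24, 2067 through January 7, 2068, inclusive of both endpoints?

15

Occurrences land 3·i days after November 11, 2067 for i = 0, 1, 2, …
November 24, 2067 is 13 days after the start; 13 ÷ 3 = 4 remainder 1; since the remainder is 1, round up to i = 5. First occurrence in the window: #6 on November 26, 2067 (5×3 = 15 days in).
January 7, 2068 is 57 days after the start; 57 ÷ 3 = 19 remainder 0. Last occurrence in the window: #20 on January 7, 2068.
Occurrences #6 through #20: 15 in total.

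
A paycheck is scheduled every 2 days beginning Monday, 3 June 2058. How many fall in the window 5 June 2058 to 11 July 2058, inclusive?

Occurrences land 2·i days after 3 June 2058 for i = 0, 1, 2, …
5 June 2058 is 2 days after the start; 2 ÷ 2 = 1 remainder 0. First occurrence in the window: #2 on 5 June 2058 (1×2 = 2 days in).
11 July 2058 is 38 days after the start; 38 ÷ 2 = 19 remainder 0. Last occurrence in the window: #20 on 11 July 2058.
Occurrences #2 through #20: 19 in total.

19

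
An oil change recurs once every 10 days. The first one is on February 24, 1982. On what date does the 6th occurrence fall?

The 6th occurrence is 5 intervals after the first: 5 × 10 = 50 days after February 24, 1982.
February has 28 days — 4 days to the end of February leaves 46.
March has 31 days (15 left).
15 days into April → April 15, 1982.

April 15, 1982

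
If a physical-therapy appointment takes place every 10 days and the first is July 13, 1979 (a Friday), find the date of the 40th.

The 40th occurrence is 39 intervals after the first: 39 × 10 = 390 days after July 13, 1979.
July has 31 days — 18 days to the end of July leaves 372.
August has 31 days (341 left).
September has 30 days (311 left).
October has 31 days (280 left).
November has 30 days (250 left).
December has 31 days (219 left).
January has 31 days (188 left).
February has 29 days (159 left).
March has 31 days (128 left).
April has 30 days (98 left).
May has 31 days (67 left).
June has 30 days (37 left).
July has 31 days (6 left).
6 days into August → August 6, 1980.

August 6, 1980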